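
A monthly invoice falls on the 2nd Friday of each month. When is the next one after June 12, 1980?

June 1980 starts on a Sunday; its first Friday is the 6th, so the 2nd Friday is the 13th — June 13, 1980.
June 13, 1980 is after June 12, 1980, so that is the next one.

June 13, 1980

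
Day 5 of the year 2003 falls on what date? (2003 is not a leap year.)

Jan 5, 2003

5 into Jan → Jan 5.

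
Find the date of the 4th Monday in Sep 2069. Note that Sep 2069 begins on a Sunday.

Sep 2069 begins on a Sunday, so the first Monday is Sep 2 (1 day later).
The 4th Monday is 3 weeks later: 2 + 21 = 23.

Sep 23, 2069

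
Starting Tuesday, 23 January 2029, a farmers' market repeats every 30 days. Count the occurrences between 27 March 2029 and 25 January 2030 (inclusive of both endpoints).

Occurrences land 30·i days after 23 January 2029 for i = 0, 1, 2, …
27 March 2029 is 63 days after the start; 63 ÷ 30 = 2 remainder 3; since the remainder is 3, round up to i = 3. First occurrence in the window: #4 on 23 April 2029 (3×30 = 90 days in).
25 January 2030 is 367 days after the start; 367 ÷ 30 = 12 remainder 7. Last occurrence in the window: #13 on 18 January 2030.
Occurrences #4 through #13: 10 in total.

10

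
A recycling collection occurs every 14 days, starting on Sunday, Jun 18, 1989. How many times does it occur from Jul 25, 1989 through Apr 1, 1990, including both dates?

Occurrences land 14·i days after Jun 18, 1989 for i = 0, 1, 2, …
Jul 25, 1989 is 37 days after the start; 37 ÷ 14 = 2 remainder 9; since the remainder is 9, round up to i = 3. First occurrence in the window: #4 on Jul 30, 1989 (3×14 = 42 days in).
Apr 1, 1990 is 287 days after the start; 287 ÷ 14 = 20 remainder 7. Last occurrence in the window: #21 on Mar 25, 1990.
Occurrences #4 through #21: 18 in total.

18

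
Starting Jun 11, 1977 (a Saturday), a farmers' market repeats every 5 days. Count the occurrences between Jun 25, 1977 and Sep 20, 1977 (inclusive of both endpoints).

Occurrences land 5·i days after Jun 11, 1977 for i = 0, 1, 2, …
Jun 25, 1977 is 14 days after the start; 14 ÷ 5 = 2 remainder 4; since the remainder is 4, round up to i = 3. First occurrence in the window: #4 on Jun 26, 1977 (3×5 = 15 days in).
Sep 20, 1977 is 101 days after the start; 101 ÷ 5 = 20 remainder 1. Last occurrence in the window: #21 on Sep 19, 1977.
Occurrences #4 through #21: 18 in total.

18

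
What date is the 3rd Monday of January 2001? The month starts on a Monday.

January 2001 begins on a Monday, so the first Monday is January 1.
The 3rd Monday is 2 weeks later: 1 + 14 = 15.

2001-01-15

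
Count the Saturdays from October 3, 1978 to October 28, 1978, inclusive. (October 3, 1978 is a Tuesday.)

4

October 3, 1978 is a Tuesday; the first Saturday on or after it is October 7, 1978 (4 days later).
From October 7, 1978 to October 28, 1978 is 28 − 7 = 21 days.
21 ÷ 7 = 3 full weeks with remainder 0, so 3 more Saturdays after the first → 4.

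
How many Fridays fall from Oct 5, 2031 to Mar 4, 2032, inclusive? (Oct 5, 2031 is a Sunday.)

Oct 5, 2031 is a Sunday; the first Friday on or after it is Oct 10, 2031 (5 days later).
From Oct 10, 2031 to Mar 4, 2032: 21 + 30 + 31 + 31 + 29 + 4 = 146 days (rest of Oct, Nov, Dec, Jan, Feb, Mar).
146 ÷ 7 = 20 full weeks with remainder 6, so 20 more Fridays after the first → 21.

21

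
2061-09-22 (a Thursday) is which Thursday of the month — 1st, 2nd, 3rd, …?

4th

Day 22 falls in week ⌈22/7⌉ of the month.
Days 1–7 hold the 1st Thursday, 8–14 the 2nd, 15–21 the 3rd, 22–28 the 4th, 29–31 the 5th.
22 is in the range for the 4th.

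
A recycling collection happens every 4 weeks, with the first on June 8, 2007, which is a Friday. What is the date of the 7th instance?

November 23, 2007

The 7th occurrence is 6 intervals after the first: 6 × 28 = 168 days after June 8, 2007.
June has 30 days — 22 days to the end of June leaves 146.
July has 31 days (115 left).
August has 31 days (84 left).
September has 30 days (54 left).
October has 31 days (23 left).
23 days into November → November 23, 2007.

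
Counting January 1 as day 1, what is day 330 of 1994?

26 November 1994

January has 31 days (330 − 31 = 299 remain).
February has 28 days (299 − 28 = 271 remain).
March has 31 days (271 − 31 = 240 remain).
April has 30 days (240 − 30 = 210 remain).
May has 31 days (210 − 31 = 179 remain).
June has 30 days (179 − 30 = 149 remain).
July has 31 days (149 − 31 = 118 remain).
August has 31 days (118 − 31 = 87 remain).
September has 30 days (87 − 30 = 57 remain).
October has 31 days (57 − 31 = 26 remain).
26 into November → November 26.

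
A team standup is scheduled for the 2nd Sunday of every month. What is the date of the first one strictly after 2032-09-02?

September 2032 starts on a Wednesday; its first Sunday is the 5th, so the 2nd Sunday is the 12th — 2032-09-12.
2032-09-12 is after 2032-09-02, so that is the next one.

2032-09-12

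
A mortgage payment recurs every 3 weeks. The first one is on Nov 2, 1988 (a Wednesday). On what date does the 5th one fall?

The 5th occurrence is 4 intervals after the first: 4 × 21 = 84 days after Nov 2, 1988.
Nov has 30 days — 28 days to the end of Nov leaves 56.
Dec has 31 days (25 left).
25 days into Jan → Jan 25, 1989.

Jan 25, 1989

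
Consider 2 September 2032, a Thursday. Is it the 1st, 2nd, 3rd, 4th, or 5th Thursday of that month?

Day 2 falls in week ⌈2/7⌉ of the month.
Days 1–7 hold the 1st Thursday, 8–14 the 2nd, 15–21 the 3rd, 22–28 the 4th, 29–31 the 5th.
2 is in the range for the 1st.

1st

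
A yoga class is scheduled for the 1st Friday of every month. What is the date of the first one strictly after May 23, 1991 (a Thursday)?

May 1991 starts on a Wednesday, so its 1st Friday is May 3, 1991 (2 days in).
That is not after May 23, 1991, so look at June 1991.
June 1991 starts on a Saturday, so its 1st Friday is June 7, 1991 (6 days in).

June 7, 1991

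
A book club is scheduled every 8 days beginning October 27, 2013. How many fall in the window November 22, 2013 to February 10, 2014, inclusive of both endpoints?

10

Occurrences land 8·i days after October 27, 2013 for i = 0, 1, 2, …
November 22, 2013 is 26 days after the start; 26 ÷ 8 = 3 remainder 2; since the remainder is 2, round up to i = 4. First occurrence in the window: #5 on November 28, 2013 (4×8 = 32 days in).
February 10, 2014 is 106 days after the start; 106 ÷ 8 = 13 remainder 2. Last occurrence in the window: #14 on February 8, 2014.
Occurrences #5 through #14: 10 in total.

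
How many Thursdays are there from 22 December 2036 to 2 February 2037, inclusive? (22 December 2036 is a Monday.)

22 December 2036 is a Monday; the first Thursday on or after it is 25 December 2036 (3 days later).
From 25 December 2036 to 2 February 2037: 6 + 31 + 2 = 39 days (rest of December, January, February).
39 ÷ 7 = 5 full weeks with remainder 4, so 5 more Thursdays after the first → 6.

6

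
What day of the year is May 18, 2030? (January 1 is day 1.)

Days in months before May: 31 + 28 + 31 + 30 = 120.
Plus 18 days into May → day 138.

138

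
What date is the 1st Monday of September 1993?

1993-09-06

September 1993 begins on a Wednesday, so the first Monday is September 6 (5 days later).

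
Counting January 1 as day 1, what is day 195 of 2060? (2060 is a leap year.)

January has 31 days (195 − 31 = 164 remain).
February has 29 days (164 − 29 = 135 remain).
March has 31 days (135 − 31 = 104 remain).
April has 30 days (104 − 30 = 74 remain).
May has 31 days (74 − 31 = 43 remain).
June has 30 days (43 − 30 = 13 remain).
13 into July → July 13.

July 13, 2060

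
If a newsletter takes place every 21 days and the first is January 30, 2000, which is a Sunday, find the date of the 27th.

The 27th occurrence is 26 intervals after the first: 26 × 21 = 546 days after January 30, 2000.
January has 31 days — 1 day to the end of January leaves 545.
From end of January to end of 2000 is 335 days (210 left).
January has 31 days (179 left).
February has 28 days (151 left).
March has 31 days (120 left).
April has 30 days (90 left).
May has 31 days (59 left).
June has 30 days (29 left).
29 days into July → July 29, 2001.

July 29, 2001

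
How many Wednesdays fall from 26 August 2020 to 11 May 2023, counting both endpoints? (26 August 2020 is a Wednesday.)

26 August 2020 is a Wednesday; the first Wednesday on or after it is 26 August 2020.
From 26 August 2020 to 11 May 2023: 127 + 365 + 365 + 131 = 988 days (rest of 2020, 2021, 2022, to 11 May 2023 in 2023).
988 ÷ 7 = 141 full weeks with remainder 1, so 141 more Wednesdays after the first → 142.

142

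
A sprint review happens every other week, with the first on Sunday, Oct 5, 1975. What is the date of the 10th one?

Feb 8, 1976

The 10th occurrence is 9 intervals after the first: 9 × 14 = 126 days after Oct 5, 1975.
Oct has 31 days — 26 days to the end of Oct leaves 100.
Nov has 30 days (70 left).
Dec has 31 days (39 left).
Jan has 31 days (8 left).
8 days into Feb → Feb 8, 1976.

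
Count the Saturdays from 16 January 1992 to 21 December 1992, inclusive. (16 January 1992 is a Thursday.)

16 January 1992 is a Thursday; the first Saturday on or after it is 18 January 1992 (2 days later).
From 18 January 1992 to 21 December 1992: 13 + 29 + 31 + 30 + 31 + 30 + 31 + 31 + 30 + 31 + 30 + 21 = 338 days (rest of January, February, March, April, May, June, July, August, September, October, November, December).
338 ÷ 7 = 48 full weeks with remainder 2, so 48 more Saturdays after the first → 49.

49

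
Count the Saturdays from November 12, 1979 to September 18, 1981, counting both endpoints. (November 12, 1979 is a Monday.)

96

November 12, 1979 is a Monday; the first Saturday on or after it is November 17, 1979 (5 days later).
From November 17, 1979 to September 18, 1981: 44 + 366 + 261 = 671 days (rest of 1979, 1980, to September 18, 1981 in 1981).
671 ÷ 7 = 95 full weeks with remainder 6, so 95 more Saturdays after the first → 96.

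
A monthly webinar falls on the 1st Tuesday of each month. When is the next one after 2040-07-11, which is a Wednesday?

2040-08-07

July 2040 starts on a Sunday, so its 1st Tuesday is 2040-07-03 (2 days in).
That is not after 2040-07-11, so look at August 2040.
August 2040 starts on a Wednesday, so its 1st Tuesday is 2040-08-07 (6 days in).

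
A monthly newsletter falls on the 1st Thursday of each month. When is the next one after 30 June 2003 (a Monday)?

3 July 2003

June 2003 starts on a Sunday, so its 1st Thursday is 5 June 2003 (4 days in).
That is not after 30 June 2003, so look at July 2003.
July 2003 starts on a Tuesday, so its 1st Thursday is 3 July 2003 (2 days in).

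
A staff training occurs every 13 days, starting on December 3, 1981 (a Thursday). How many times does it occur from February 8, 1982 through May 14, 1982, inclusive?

Occurrences land 13·i days after December 3, 1981 for i = 0, 1, 2, …
February 8, 1982 is 67 days after the start; 67 ÷ 13 = 5 remainder 2; since the remainder is 2, round up to i = 6. First occurrence in the window: #7 on February 19, 1982 (6×13 = 78 days in).
May 14, 1982 is 162 days after the start; 162 ÷ 13 = 12 remainder 6. Last occurrence in the window: #13 on May 8, 1982.
Occurrences #7 through #13: 7 in total.

7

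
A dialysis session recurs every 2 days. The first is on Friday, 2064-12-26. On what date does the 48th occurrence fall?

2065-03-30

The 48th occurrence is 47 intervals after the first: 47 × 2 = 94 days after 2064-12-26.
December has 31 days — 5 days to the end of December leaves 89.
January has 31 days (58 left).
February has 28 days (30 left).
30 days into March → 2065-03-30.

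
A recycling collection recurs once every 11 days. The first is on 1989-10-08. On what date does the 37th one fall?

The 37th occurrence is 36 intervals after the first: 36 × 11 = 396 days after 1989-10-08.
October has 31 days — 23 days to the end of October leaves 373.
November has 30 days (343 left).
December has 31 days (312 left).
January has 31 days (281 left).
February has 28 days (253 left).
March has 31 days (222 left).
April has 30 days (192 left).
May has 31 days (161 left).
June has 30 days (131 left).
July has 31 days (100 left).
August has 31 days (69 left).
September has 30 days (39 left).
October has 31 days (8 left).
8 days into November → 1990-11-08.

1990-11-08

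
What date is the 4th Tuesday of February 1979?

The first Tuesday of February 1979 is February 6.
The 4th Tuesday is 3 weeks later: 6 + 21 = 27.

27 February 1979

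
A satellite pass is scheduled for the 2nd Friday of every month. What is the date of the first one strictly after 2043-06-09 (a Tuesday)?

2043-06-12

June 2043 starts on a Monday; its first Friday is the 5th, so the 2nd Friday is the 12th — 2043-06-12.
2043-06-12 is after 2043-06-09, so that is the next one.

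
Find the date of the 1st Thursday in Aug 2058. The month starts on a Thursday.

Aug 1, 2058

Aug 2058 begins on a Thursday, so the first Thursday is Aug 1.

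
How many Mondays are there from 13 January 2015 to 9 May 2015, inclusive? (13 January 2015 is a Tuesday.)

16

13 January 2015 is a Tuesday; the first Monday on or after it is 19 January 2015 (6 days later).
From 19 January 2015 to 9 May 2015: 12 + 28 + 31 + 30 + 9 = 110 days (rest of January, February, March, April, May).
110 ÷ 7 = 15 full weeks with remainder 5, so 15 more Mondays after the first → 16.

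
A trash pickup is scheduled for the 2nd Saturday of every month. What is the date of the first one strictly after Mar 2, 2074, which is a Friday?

Mar 10, 2074

Mar 2074 starts on a Thursday; its first Saturday is the 3rd, so the 2nd Saturday is the 10th — Mar 10, 2074.
Mar 10, 2074 is after Mar 2, 2074, so that is the next one.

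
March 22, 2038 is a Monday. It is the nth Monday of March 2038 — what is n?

Day 22 falls in week ⌈22/7⌉ of the month.
Days 1–7 hold the 1st Monday, 8–14 the 2nd, 15–21 the 3rd, 22–28 the 4th, 29–31 the 5th.
22 is in the range for the 4th.

4th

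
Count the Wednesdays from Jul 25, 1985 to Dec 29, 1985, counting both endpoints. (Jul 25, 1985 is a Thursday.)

22

Jul 25, 1985 is a Thursday; the first Wednesday on or after it is Jul 31, 1985 (6 days later).
From Jul 31, 1985 to Dec 29, 1985: 0 + 31 + 30 + 31 + 30 + 29 = 151 days (rest of Jul, Aug, Sep, Oct, Nov, Dec).
151 ÷ 7 = 21 full weeks with remainder 4, so 21 more Wednesdays after the first → 22.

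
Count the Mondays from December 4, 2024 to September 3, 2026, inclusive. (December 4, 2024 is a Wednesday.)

91

December 4, 2024 is a Wednesday; the first Monday on or after it is December 9, 2024 (5 days later).
From December 9, 2024 to September 3, 2026: 22 + 365 + 246 = 633 days (rest of 2024, 2025, to September 3, 2026 in 2026).
633 ÷ 7 = 90 full weeks with remainder 3, so 90 more Mondays after the first → 91.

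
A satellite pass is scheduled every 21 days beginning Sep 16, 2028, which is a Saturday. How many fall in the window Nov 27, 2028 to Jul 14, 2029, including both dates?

Occurrences land 21·i days after Sep 16, 2028 for i = 0, 1, 2, …
Nov 27, 2028 is 72 days after the start; 72 ÷ 21 = 3 remainder 9; since the remainder is 9, round up to i = 4. First occurrence in the window: #5 on Dec 9, 2028 (4×21 = 84 days in).
Jul 14, 2029 is 301 days after the start; 301 ÷ 21 = 14 remainder 7. Last occurrence in the window: #15 on Jul 7, 2029.
Occurrences #5 through #15: 11 in total.

11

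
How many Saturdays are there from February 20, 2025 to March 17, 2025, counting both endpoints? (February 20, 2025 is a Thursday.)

February 20, 2025 is a Thursday; the first Saturday on or after it is February 22, 2025 (2 days later).
From February 22, 2025 to March 17, 2025: 6 + 17 = 23 days (rest of February, March).
23 ÷ 7 = 3 full weeks with remainder 2, so 3 more Saturdays after the first → 4.

4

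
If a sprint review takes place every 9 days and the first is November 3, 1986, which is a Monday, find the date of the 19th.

The 19th occurrence is 18 intervals after the first: 18 × 9 = 162 days after November 3, 1986.
November has 30 days — 27 days to the end of November leaves 135.
December has 31 days (104 left).
January has 31 days (73 left).
February has 28 days (45 left).
March has 31 days (14 left).
14 days into April → April 14, 1987.

April 14, 1987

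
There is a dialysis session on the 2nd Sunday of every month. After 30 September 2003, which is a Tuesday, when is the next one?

September 2003 starts on a Monday; its first Sunday is the 7th, so the 2nd Sunday is the 14th — 14 September 2003.
That is not after 30 September 2003, so look at October 2003.
October 2003 starts on a Wednesday; its first Sunday is the 5th, so the 2nd Sunday is the 12th — 12 October 2003.

12 October 2003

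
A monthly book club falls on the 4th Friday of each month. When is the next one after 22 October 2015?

October 2015 starts on a Thursday; its first Friday is the 2nd, so the 4th Friday is the 23rd — 23 October 2015.
23 October 2015 is after 22 October 2015, so that is the next one.

23 October 2015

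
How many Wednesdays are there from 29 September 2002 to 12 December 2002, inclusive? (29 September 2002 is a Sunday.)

11

29 September 2002 is a Sunday; the first Wednesday on or after it is 2 October 2002 (3 days later).
From 2 October 2002 to 12 December 2002: 29 + 30 + 12 = 71 days (rest of October, November, December).
71 ÷ 7 = 10 full weeks with remainder 1, so 10 more Wednesdays after the first → 11.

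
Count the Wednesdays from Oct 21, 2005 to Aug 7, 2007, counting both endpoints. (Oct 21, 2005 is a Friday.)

93

Oct 21, 2005 is a Friday; the first Wednesday on or after it is Oct 26, 2005 (5 days later).
From Oct 26, 2005 to Aug 7, 2007: 66 + 365 + 219 = 650 days (rest of 2005, 2006, to Aug 7, 2007 in 2007).
650 ÷ 7 = 92 full weeks with remainder 6, so 92 more Wednesdays after the first → 93.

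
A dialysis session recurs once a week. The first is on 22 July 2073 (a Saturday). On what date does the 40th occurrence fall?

The 40th occurrence is 39 intervals after the first: 39 × 7 = 273 days after 22 July 2073.
July has 31 days — 9 days to the end of July leaves 264.
August has 31 days (233 left).
September has 30 days (203 left).
October has 31 days (172 left).
November has 30 days (142 left).
December has 31 days (111 left).
January has 31 days (80 left).
February has 28 days (52 left).
March has 31 days (21 left).
21 days into April → 21 April 2074.

21 April 2074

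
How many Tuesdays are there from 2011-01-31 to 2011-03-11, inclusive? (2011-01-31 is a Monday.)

6

2011-01-31 is a Monday; the first Tuesday on or after it is 2011-02-01 (1 day later).
From 2011-02-01 to 2011-03-11: 27 + 11 = 38 days (rest of February, March).
38 ÷ 7 = 5 full weeks with remainder 3, so 5 more Tuesdays after the first → 6.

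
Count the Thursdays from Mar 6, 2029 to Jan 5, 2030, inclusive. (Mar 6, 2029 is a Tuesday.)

Mar 6, 2029 is a Tuesday; the first Thursday on or after it is Mar 8, 2029 (2 days later).
From Mar 8, 2029 to Jan 5, 2030: 23 + 30 + 31 + 30 + 31 + 31 + 30 + 31 + 30 + 31 + 5 = 303 days (rest of Mar, Apr, May, Jun, Jul, Aug, Sep, Oct, Nov, Dec, Jan).
303 ÷ 7 = 43 full weeks with remainder 2, so 43 more Thursdays after the first → 44.

44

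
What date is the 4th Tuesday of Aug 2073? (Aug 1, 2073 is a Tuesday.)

Aug 22, 2073

Aug 2073 begins on a Tuesday, so the first Tuesday is Aug 1.
The 4th Tuesday is 3 weeks later: 1 + 21 = 22.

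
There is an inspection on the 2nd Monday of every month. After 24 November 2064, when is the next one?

8 December 2064

November 2064 starts on a Saturday; its first Monday is the 3rd, so the 2nd Monday is the 10th — 10 November 2064.
That is not after 24 November 2064, so look at December 2064.
December 2064 starts on a Monday; its first Monday is the 1st, so the 2nd Monday is the 8th — 8 December 2064.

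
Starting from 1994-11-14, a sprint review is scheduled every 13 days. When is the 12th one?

The 12th occurrence is 11 intervals after the first: 11 × 13 = 143 days after 1994-11-14.
November has 30 days — 16 days to the end of November leaves 127.
December has 31 days (96 left).
January has 31 days (65 left).
February has 28 days (37 left).
March has 31 days (6 left).
6 days into April → 1995-04-06.

1995-04-06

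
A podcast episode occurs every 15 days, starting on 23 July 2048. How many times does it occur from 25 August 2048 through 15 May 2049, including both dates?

Occurrences land 15·i days after 23 July 2048 for i = 0, 1, 2, …
25 August 2048 is 33 days after the start; 33 ÷ 15 = 2 remainder 3; since the remainder is 3, round up to i = 3. First occurrence in the window: #4 on 6 September 2048 (3×15 = 45 days in).
15 May 2049 is 296 days after the start; 296 ÷ 15 = 19 remainder 11. Last occurrence in the window: #20 on 4 May 2049.
Occurrences #4 through #20: 17 in total.

17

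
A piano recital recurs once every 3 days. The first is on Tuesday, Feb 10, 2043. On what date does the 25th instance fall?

The 25th occurrence is 24 intervals after the first: 24 × 3 = 72 days after Feb 10, 2043.
Feb has 28 days — 18 days to the end of Feb leaves 54.
Mar has 31 days (23 left).
23 days into Apr → Apr 23, 2043.

Apr 23, 2043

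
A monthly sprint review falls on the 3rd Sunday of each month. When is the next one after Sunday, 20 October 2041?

17 November 2041

October 2041 starts on a Tuesday; its first Sunday is the 6th, so the 3rd Sunday is the 20th — 20 October 2041.
That is not after 20 October 2041, so look at November 2041.
November 2041 starts on a Friday; its first Sunday is the 3rd, so the 3rd Sunday is the 17th — 17 November 2041.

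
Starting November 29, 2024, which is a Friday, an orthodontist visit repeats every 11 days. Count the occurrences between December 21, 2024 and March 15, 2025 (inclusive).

Occurrences land 11·i days after November 29, 2024 for i = 0, 1, 2, …
December 21, 2024 is 22 days after the start; 22 ÷ 11 = 2 remainder 0. First occurrence in the window: #3 on December 21, 2024 (2×11 = 22 days in).
March 15, 2025 is 106 days after the start; 106 ÷ 11 = 9 remainder 7. Last occurrence in the window: #10 on March 8, 2025.
Occurrences #3 through #10: 8 in total.

8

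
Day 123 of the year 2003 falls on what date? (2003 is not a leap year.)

May 3, 2003

Jan has 31 days (123 − 31 = 92 remain).
Feb has 28 days (92 − 28 = 64 remain).
Mar has 31 days (64 − 31 = 33 remain).
Apr has 30 days (33 − 30 = 3 remain).
3 into May → May 3.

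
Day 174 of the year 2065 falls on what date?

January has 31 days (174 − 31 = 143 remain).
February has 28 days (143 − 28 = 115 remain).
March has 31 days (115 − 31 = 84 remain).
April has 30 days (84 − 30 = 54 remain).
May has 31 days (54 − 31 = 23 remain).
23 into June → June 23.

2065-06-23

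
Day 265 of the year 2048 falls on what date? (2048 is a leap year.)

September 21, 2048

January has 31 days (265 − 31 = 234 remain).
February has 29 days (234 − 29 = 205 remain).
March has 31 days (205 − 31 = 174 remain).
April has 30 days (174 − 30 = 144 remain).
May has 31 days (144 − 31 = 113 remain).
June has 30 days (113 − 30 = 83 remain).
July has 31 days (83 − 31 = 52 remain).
August has 31 days (52 − 31 = 21 remain).
21 into September → September 21.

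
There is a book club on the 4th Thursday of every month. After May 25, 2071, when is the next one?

May 2071 starts on a Friday; its first Thursday is the 7th, so the 4th Thursday is the 28th — May 28, 2071.
May 28, 2071 is after May 25, 2071, so that is the next one.

May 28, 2071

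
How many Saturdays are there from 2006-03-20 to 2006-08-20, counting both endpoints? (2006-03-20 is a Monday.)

22

2006-03-20 is a Monday; the first Saturday on or after it is 2006-03-25 (5 days later).
From 2006-03-25 to 2006-08-20: 6 + 30 + 31 + 30 + 31 + 20 = 148 days (rest of March, April, May, June, July, August).
148 ÷ 7 = 21 full weeks with remainder 1, so 21 more Saturdays after the first → 22.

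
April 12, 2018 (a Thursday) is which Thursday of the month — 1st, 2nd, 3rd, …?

2nd

Day 12 falls in week ⌈12/7⌉ of the month.
Days 1–7 hold the 1st Thursday, 8–14 the 2nd, 15–21 the 3rd, 22–28 the 4th, 29–31 the 5th.
12 is in the range for the 2nd.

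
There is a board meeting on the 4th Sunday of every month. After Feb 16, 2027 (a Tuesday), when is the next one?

Feb 28, 2027

Feb 2027 starts on a Monday; its first Sunday is the 7th, so the 4th Sunday is the 28th — Feb 28, 2027.
Feb 28, 2027 is after Feb 16, 2027, so that is the next one.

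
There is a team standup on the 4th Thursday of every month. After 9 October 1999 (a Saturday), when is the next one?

28 October 1999

October 1999 starts on a Friday; its first Thursday is the 7th, so the 4th Thursday is the 28th — 28 October 1999.
28 October 1999 is after 9 October 1999, so that is the next one.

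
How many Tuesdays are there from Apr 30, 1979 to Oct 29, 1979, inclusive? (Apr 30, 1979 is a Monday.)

26

Apr 30, 1979 is a Monday; the first Tuesday on or after it is May 1, 1979 (1 day later).
From May 1, 1979 to Oct 29, 1979: 30 + 30 + 31 + 31 + 30 + 29 = 181 days (rest of May, Jun, Jul, Aug, Sep, Oct).
181 ÷ 7 = 25 full weeks with remainder 6, so 25 more Tuesdays after the first → 26.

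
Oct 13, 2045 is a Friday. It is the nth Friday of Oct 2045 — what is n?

2nd

Day 13 falls in week ⌈13/7⌉ of the month.
Days 1–7 hold the 1st Friday, 8–14 the 2nd, 15–21 the 3rd, 22–28 the 4th, 29–31 the 5th.
13 is in the range for the 2nd.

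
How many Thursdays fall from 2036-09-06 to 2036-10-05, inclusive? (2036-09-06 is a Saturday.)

2036-09-06 is a Saturday; the first Thursday on or after it is 2036-09-11 (5 days later).
From 2036-09-11 to 2036-10-05: 19 + 5 = 24 days (rest of September, October).
24 ÷ 7 = 3 full weeks with remainder 3, so 3 more Thursdays after the first → 4.

4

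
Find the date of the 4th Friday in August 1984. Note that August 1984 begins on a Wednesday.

August 1984 begins on a Wednesday, so the first Friday is August 3 (2 days later).
The 4th Friday is 3 weeks later: 3 + 21 = 24.

August 24, 1984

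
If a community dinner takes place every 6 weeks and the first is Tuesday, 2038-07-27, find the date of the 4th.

2038-11-30

The 4th occurrence is 3 intervals after the first: 3 × 42 = 126 days after 2038-07-27.
July has 31 days — 4 days to the end of July leaves 122.
August has 31 days (91 left).
September has 30 days (61 left).
October has 31 days (30 left).
30 days into November → 2038-11-30.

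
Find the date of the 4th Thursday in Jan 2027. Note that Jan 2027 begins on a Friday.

Jan 2027 begins on a Friday, so the first Thursday is Jan 7 (6 days later).
The 4th Thursday is 3 weeks later: 7 + 21 = 28.

Jan 28, 2027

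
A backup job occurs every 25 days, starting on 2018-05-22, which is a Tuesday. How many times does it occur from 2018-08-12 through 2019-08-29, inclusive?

Occurrences land 25·i days after 2018-05-22 for i = 0, 1, 2, …
2018-08-12 is 82 days after the start; 82 ÷ 25 = 3 remainder 7; since the remainder is 7, round up to i = 4. First occurrence in the window: #5 on 2018-08-30 (4×25 = 100 days in).
2019-08-29 is 464 days after the start; 464 ÷ 25 = 18 remainder 14. Last occurrence in the window: #19 on 2019-08-15.
Occurrences #5 through #19: 15 in total.

15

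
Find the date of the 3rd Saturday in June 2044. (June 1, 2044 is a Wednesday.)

June 18, 2044

June 2044 begins on a Wednesday, so the first Saturday is June 4 (3 days later).
The 3rd Saturday is 2 weeks later: 4 + 14 = 18.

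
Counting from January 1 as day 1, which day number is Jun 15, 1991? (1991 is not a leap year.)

Days in months before Jun: 31 + 28 + 31 + 30 + 31 = 151.
Plus 15 days into Jun → day 166.

166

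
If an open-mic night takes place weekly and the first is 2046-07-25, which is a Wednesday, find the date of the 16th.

The 16th occurrence is 15 intervals after the first: 15 × 7 = 105 days after 2046-07-25.
July has 31 days — 6 days to the end of July leaves 99.
August has 31 days (68 left).
September has 30 days (38 left).
October has 31 days (7 left).
7 days into November → 2046-11-07.

2046-11-07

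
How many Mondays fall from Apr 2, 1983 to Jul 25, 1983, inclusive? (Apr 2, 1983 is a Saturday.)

Apr 2, 1983 is a Saturday; the first Monday on or after it is Apr 4, 1983 (2 days later).
From Apr 4, 1983 to Jul 25, 1983: 26 + 31 + 30 + 25 = 112 days (rest of Apr, May, Jun, Jul).
112 ÷ 7 = 16 full weeks with remainder 0, so 16 more Mondays after the first → 17.

17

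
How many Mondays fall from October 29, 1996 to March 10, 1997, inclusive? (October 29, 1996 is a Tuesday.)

19

October 29, 1996 is a Tuesday; the first Monday on or after it is November 4, 1996 (6 days later).
From November 4, 1996 to March 10, 1997: 26 + 31 + 31 + 28 + 10 = 126 days (rest of November, December, January, February, March).
126 ÷ 7 = 18 full weeks with remainder 0, so 18 more Mondays after the first → 19.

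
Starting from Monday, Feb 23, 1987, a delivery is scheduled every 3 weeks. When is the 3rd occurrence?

Apr 6, 1987

The 3rd occurrence is 2 intervals after the first: 2 × 21 = 42 days after Feb 23, 1987.
Feb has 28 days — 5 days to the end of Feb leaves 37.
Mar has 31 days (6 left).
6 days into Apr → Apr 6, 1987.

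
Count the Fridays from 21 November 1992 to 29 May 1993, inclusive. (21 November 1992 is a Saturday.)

21 November 1992 is a Saturday; the first Friday on or after it is 27 November 1992 (6 days later).
From 27 November 1992 to 29 May 1993: 3 + 31 + 31 + 28 + 31 + 30 + 29 = 183 days (rest of November, December, January, February, March, April, May).
183 ÷ 7 = 26 full weeks with remainder 1, so 26 more Fridays after the first → 27.

27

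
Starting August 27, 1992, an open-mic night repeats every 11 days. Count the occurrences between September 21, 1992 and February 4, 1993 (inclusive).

Occurrences land 11·i days after August 27, 1992 for i = 0, 1, 2, …
September 21, 1992 is 25 days after the start; 25 ÷ 11 = 2 remainder 3; since the remainder is 3, round up to i = 3. First occurrence in the window: #4 on September 29, 1992 (3×11 = 33 days in).
February 4, 1993 is 161 days after the start; 161 ÷ 11 = 14 remainder 7. Last occurrence in the window: #15 on January 28, 1993.
Occurrences #4 through #15: 12 in total.

12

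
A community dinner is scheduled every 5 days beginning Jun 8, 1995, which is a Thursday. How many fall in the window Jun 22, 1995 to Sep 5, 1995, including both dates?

Occurrences land 5·i days after Jun 8, 1995 for i = 0, 1, 2, …
Jun 22, 1995 is 14 days after the start; 14 ÷ 5 = 2 remainder 4; since the remainder is 4, round up to i = 3. First occurrence in the window: #4 on Jun 23, 1995 (3×5 = 15 days in).
Sep 5, 1995 is 89 days after the start; 89 ÷ 5 = 17 remainder 4. Last occurrence in the window: #18 on Sep 1, 1995.
Occurrences #4 through #18: 15 in total.

15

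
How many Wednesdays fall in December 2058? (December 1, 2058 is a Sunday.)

December 1, 2058 is a Sunday; the first Wednesday on or after it is December 4, 2058 (3 days later).
From December 4, 2058 to December 31, 2058 is 31 − 4 = 27 days.
27 ÷ 7 = 3 full weeks with remainder 6, so 3 more Wednesdays after the first → 4.

4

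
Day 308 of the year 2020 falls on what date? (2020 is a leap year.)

January has 31 days (308 − 31 = 277 remain).
February has 29 days (277 − 29 = 248 remain).
March has 31 days (248 − 31 = 217 remain).
April has 30 days (217 − 30 = 187 remain).
May has 31 days (187 − 31 = 156 remain).
June has 30 days (156 − 30 = 126 remain).
July has 31 days (126 − 31 = 95 remain).
August has 31 days (95 − 31 = 64 remain).
September has 30 days (64 − 30 = 34 remain).
October has 31 days (34 − 31 = 3 remain).
3 into November → November 3.

3 November 2020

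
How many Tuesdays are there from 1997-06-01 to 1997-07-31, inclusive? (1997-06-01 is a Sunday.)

1997-06-01 is a Sunday; the first Tuesday on or after it is 1997-06-03 (2 days later).
From 1997-06-03 to 1997-07-31: 27 + 31 = 58 days (rest of June, July).
58 ÷ 7 = 8 full weeks with remainder 2, so 8 more Tuesdays after the first → 9.

9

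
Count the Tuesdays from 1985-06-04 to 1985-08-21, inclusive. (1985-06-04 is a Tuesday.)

1985-06-04 is a Tuesday; the first Tuesday on or after it is 1985-06-04.
From 1985-06-04 to 1985-08-21: 26 + 31 + 21 = 78 days (rest of June, July, August).
78 ÷ 7 = 11 full weeks with remainder 1, so 11 more Tuesdays after the first → 12.

12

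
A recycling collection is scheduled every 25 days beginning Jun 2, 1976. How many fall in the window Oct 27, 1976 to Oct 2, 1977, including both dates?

Occurrences land 25·i days after Jun 2, 1976 for i = 0, 1, 2, …
Oct 27, 1976 is 147 days after the start; 147 ÷ 25 = 5 remainder 22; since the remainder is 22, round up to i = 6. First occurrence in the window: #7 on Oct 30, 1976 (6×25 = 150 days in).
Oct 2, 1977 is 487 days after the start; 487 ÷ 25 = 19 remainder 12. Last occurrence in the window: #20 on Sep 20, 1977.
Occurrences #7 through #20: 14 in total.

14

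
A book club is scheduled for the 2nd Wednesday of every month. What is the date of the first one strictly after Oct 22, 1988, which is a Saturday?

Oct 1988 starts on a Saturday; its first Wednesday is the 5th, so the 2nd Wednesday is the 12th — Oct 12, 1988.
That is not after Oct 22, 1988, so look at Nov 1988.
Nov 1988 starts on a Tuesday; its first Wednesday is the 2nd, so the 2nd Wednesday is the 9th — Nov 9, 1988.

Nov 9, 1988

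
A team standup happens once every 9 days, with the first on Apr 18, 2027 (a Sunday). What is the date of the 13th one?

The 13th occurrence is 12 intervals after the first: 12 × 9 = 108 days after Apr 18, 2027.
Apr has 30 days — 12 days to the end of Apr leaves 96.
May has 31 days (65 left).
Jun has 30 days (35 left).
Jul has 31 days (4 left).
4 days into Aug → Aug 4, 2027.

Aug 4, 2027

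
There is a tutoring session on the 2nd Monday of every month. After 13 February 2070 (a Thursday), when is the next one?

10 March 2070

February 2070 starts on a Saturday; its first Monday is the 3rd, so the 2nd Monday is the 10th — 10 February 2070.
That is not after 13 February 2070, so look at March 2070.
March 2070 starts on a Saturday; its first Monday is the 3rd, so the 2nd Monday is the 10th — 10 March 2070.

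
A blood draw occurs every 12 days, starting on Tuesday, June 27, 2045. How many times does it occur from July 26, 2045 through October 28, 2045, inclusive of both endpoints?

8

Occurrences land 12·i days after June 27, 2045 for i = 0, 1, 2, …
July 26, 2045 is 29 days after the start; 29 ÷ 12 = 2 remainder 5; since the remainder is 5, round up to i = 3. First occurrence in the window: #4 on August 2, 2045 (3×12 = 36 days in).
October 28, 2045 is 123 days after the start; 123 ÷ 12 = 10 remainder 3. Last occurrence in the window: #11 on October 25, 2045.
Occurrences #4 through #11: 8 in total.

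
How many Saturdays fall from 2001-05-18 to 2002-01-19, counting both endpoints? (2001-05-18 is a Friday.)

2001-05-18 is a Friday; the first Saturday on or after it is 2001-05-19 (1 day later).
From 2001-05-19 to 2002-01-19: 12 + 30 + 31 + 31 + 30 + 31 + 30 + 31 + 19 = 245 days (rest of May, June, July, August, September, October, November, December, January).
245 ÷ 7 = 35 full weeks with remainder 0, so 35 more Saturdays after the first → 36.

36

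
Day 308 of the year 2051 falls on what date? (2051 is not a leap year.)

January has 31 days (308 − 31 = 277 remain).
February has 28 days (277 − 28 = 249 remain).
March has 31 days (249 − 31 = 218 remain).
April has 30 days (218 − 30 = 188 remain).
May has 31 days (188 − 31 = 157 remain).
June has 30 days (157 − 30 = 127 remain).
July has 31 days (127 − 31 = 96 remain).
August has 31 days (96 − 31 = 65 remain).
September has 30 days (65 − 30 = 35 remain).
October has 31 days (35 − 31 = 4 remain).
4 into November → November 4.

November 4, 2051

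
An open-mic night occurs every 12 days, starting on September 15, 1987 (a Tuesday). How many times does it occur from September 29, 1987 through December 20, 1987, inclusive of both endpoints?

Occurrences land 12·i days after September 15, 1987 for i = 0, 1, 2, …
September 29, 1987 is 14 days after the start; 14 ÷ 12 = 1 remainder 2; since the remainder is 2, round up to i = 2. First occurrence in the window: #3 on October 9, 1987 (2×12 = 24 days in).
December 20, 1987 is 96 days after the start; 96 ÷ 12 = 8 remainder 0. Last occurrence in the window: #9 on December 20, 1987.
Occurrences #3 through #9: 7 in total.

7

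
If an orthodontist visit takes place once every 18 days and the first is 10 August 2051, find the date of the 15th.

The 15th occurrence is 14 intervals after the first: 14 × 18 = 252 days after 10 August 2051.
August has 31 days — 21 days to the end of August leaves 231.
September has 30 days (201 left).
October has 31 days (170 left).
November has 30 days (140 left).
December has 31 days (109 left).
January has 31 days (78 left).
February has 29 days (49 left).
March has 31 days (18 left).
18 days into April → 18 April 2052.

18 April 2052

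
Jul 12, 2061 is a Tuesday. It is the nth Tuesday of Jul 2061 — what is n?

Day 12 falls in week ⌈12/7⌉ of the month.
Days 1–7 hold the 1st Tuesday, 8–14 the 2nd, 15–21 the 3rd, 22–28 the 4th, 29–31 the 5th.
12 is in the range for the 2nd.

2nd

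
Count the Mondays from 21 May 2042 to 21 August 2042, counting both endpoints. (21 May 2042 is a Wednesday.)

13

21 May 2042 is a Wednesday; the first Monday on or after it is 26 May 2042 (5 days later).
From 26 May 2042 to 21 August 2042: 5 + 30 + 31 + 21 = 87 days (rest of May, June, July, August).
87 ÷ 7 = 12 full weeks with remainder 3, so 12 more Mondays after the first → 13.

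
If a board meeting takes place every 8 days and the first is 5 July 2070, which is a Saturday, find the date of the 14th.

17 October 2070

The 14th occurrence is 13 intervals after the first: 13 × 8 = 104 days after 5 July 2070.
July has 31 days — 26 days to the end of July leaves 78.
August has 31 days (47 left).
September has 30 days (17 left).
17 days into October → 17 October 2070.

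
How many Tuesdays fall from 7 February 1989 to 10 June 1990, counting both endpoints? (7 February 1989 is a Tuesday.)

70

7 February 1989 is a Tuesday; the first Tuesday on or after it is 7 February 1989.
From 7 February 1989 to 10 June 1990: 327 + 161 = 488 days (rest of 1989, to 10 June 1990 in 1990).
488 ÷ 7 = 69 full weeks with remainder 5, so 69 more Tuesdays after the first → 70.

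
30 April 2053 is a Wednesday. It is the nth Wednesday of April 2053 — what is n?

Day 30 falls in week ⌈30/7⌉ of the month.
Days 1–7 hold the 1st Wednesday, 8–14 the 2nd, 15–21 the 3rd, 22–28 the 4th, 29–31 the 5th.
30 is in the range for the 5th.

5th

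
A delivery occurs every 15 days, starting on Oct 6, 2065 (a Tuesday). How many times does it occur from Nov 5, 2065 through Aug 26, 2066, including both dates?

20

Occurrences land 15·i days after Oct 6, 2065 for i = 0, 1, 2, …
Nov 5, 2065 is 30 days after the start; 30 ÷ 15 = 2 remainder 0. First occurrence in the window: #3 on Nov 5, 2065 (2×15 = 30 days in).
Aug 26, 2066 is 324 days after the start; 324 ÷ 15 = 21 remainder 9. Last occurrence in the window: #22 on Aug 17, 2066.
Occurrences #3 through #22: 20 in total.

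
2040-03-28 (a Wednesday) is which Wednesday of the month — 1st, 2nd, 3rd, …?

4th

Day 28 falls in week ⌈28/7⌉ of the month.
Days 1–7 hold the 1st Wednesday, 8–14 the 2nd, 15–21 the 3rd, 22–28 the 4th, 29–31 the 5th.
28 is in the range for the 4th.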